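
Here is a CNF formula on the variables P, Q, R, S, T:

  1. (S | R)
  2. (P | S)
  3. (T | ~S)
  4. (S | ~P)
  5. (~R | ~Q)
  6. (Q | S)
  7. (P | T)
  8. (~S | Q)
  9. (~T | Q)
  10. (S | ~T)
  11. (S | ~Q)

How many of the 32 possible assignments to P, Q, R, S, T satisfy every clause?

2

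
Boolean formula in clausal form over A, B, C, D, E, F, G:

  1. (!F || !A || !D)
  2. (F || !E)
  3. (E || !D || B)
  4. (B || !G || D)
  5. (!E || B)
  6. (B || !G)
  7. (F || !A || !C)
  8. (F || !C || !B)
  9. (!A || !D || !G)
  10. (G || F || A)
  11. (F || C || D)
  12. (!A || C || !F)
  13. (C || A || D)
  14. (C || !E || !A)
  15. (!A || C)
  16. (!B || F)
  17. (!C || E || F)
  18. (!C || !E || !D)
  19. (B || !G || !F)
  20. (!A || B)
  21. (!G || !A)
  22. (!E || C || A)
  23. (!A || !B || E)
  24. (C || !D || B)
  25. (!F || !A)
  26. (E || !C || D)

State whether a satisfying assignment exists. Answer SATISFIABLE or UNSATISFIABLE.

Try A = False.
Try B = True.
  then F is forced to True.
Branch on C: take C = False.
  then D is forced to True.
  then E is forced to False.
G is now unconstrained; take G = True.
Every clause has at least one true literal under this assignment.
So A=F, B=T, C=F, D=T, E=F, F=T, G=T is a satisfying assignment.

SATISFIABLE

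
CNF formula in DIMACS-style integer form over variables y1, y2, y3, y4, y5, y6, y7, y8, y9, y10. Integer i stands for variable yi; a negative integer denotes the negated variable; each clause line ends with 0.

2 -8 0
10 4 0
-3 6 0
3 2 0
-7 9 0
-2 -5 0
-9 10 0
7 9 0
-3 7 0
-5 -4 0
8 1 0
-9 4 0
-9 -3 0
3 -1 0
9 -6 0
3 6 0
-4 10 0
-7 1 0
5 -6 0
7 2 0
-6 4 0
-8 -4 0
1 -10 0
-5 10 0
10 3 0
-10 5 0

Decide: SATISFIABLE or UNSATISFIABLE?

y3 = True:
  propagation gives y6=True, y7=True, y9=True; an empty clause results — contradiction.
y3 = False:
  propagation gives y2=True, y5=False, y1=False, y8=True; an empty clause results — contradiction.
Every branch closes, so no satisfying assignment exists.

UNSATISFIABLE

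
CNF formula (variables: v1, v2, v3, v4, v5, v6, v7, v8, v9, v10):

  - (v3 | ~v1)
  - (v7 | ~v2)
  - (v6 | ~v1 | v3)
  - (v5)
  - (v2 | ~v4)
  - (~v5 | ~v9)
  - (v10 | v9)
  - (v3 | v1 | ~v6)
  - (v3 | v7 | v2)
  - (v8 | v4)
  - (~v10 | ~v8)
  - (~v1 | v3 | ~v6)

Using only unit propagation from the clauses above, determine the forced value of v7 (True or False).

True

(v5) stands alone — v5 = True.
From (~v5 | ~v9) and v5 = True: v9 = False.
(v9 | v10) with v9 = False leaves only v10, so v10 = True.
From (~v8 | ~v10) and v10 = True: v8 = False.
From (v4 | v8) and v8 = False: v4 = True.
(v2 | ~v4): since v4 = True, the clause reduces to (v2). v2 = True.
(v7 | ~v2) with v2 = True leaves only v7, so v7 = True.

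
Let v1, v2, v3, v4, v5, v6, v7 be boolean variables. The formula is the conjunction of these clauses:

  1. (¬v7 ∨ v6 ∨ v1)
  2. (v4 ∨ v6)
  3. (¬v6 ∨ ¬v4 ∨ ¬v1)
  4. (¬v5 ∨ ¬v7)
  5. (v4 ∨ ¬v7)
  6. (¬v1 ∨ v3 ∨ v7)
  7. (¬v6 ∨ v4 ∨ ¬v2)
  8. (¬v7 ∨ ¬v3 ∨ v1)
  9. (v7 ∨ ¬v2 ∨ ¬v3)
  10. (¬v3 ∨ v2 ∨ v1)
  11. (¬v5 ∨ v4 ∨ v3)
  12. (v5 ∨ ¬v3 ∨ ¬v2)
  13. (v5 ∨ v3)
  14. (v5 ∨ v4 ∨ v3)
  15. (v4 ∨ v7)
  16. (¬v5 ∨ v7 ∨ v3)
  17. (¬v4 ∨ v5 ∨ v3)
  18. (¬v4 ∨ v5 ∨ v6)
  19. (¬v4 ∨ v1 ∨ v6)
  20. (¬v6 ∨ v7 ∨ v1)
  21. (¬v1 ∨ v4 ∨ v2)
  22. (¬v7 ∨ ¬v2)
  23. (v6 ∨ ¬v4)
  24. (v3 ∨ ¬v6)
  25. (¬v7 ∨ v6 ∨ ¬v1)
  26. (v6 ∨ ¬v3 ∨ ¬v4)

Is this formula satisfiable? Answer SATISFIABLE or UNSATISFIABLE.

UNSATISFIABLE

v4 = True:
  propagation gives v6=True, v1=False, v7=True, v5=False; an empty clause results — contradiction.
v4 = False:
  propagation gives v6=True, v7=False; an empty clause results — contradiction.
Every branch closes, so no satisfying assignment exists.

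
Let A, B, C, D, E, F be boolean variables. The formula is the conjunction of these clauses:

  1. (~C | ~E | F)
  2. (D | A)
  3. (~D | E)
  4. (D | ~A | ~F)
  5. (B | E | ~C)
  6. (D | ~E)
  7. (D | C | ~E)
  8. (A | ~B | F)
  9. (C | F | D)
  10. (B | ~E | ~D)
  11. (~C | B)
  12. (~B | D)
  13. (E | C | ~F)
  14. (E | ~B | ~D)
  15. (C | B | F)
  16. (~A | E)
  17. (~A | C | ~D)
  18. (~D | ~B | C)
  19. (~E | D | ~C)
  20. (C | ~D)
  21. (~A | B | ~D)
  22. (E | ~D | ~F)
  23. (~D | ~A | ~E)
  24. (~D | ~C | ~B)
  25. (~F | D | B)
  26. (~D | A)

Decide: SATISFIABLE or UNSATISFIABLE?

UNSATISFIABLE

D = True:
  propagation gives E=True, B=True, C=True; an empty clause results — contradiction.
D = False:
  propagation gives A=True, F=False, E=False; an empty clause results — contradiction.
Every branch closes, so no satisfying assignment exists.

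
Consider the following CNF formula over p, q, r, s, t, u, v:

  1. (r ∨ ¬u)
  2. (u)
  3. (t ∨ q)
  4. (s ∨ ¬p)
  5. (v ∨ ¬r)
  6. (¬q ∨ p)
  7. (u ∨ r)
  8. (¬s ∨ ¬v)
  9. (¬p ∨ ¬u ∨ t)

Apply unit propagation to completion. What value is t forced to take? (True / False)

Unit clause (u) sets u = True.
(r ∨ ¬u) with u = True leaves only r, so r = True.
In (¬r ∨ v), ¬r is now false; v must hold, so v = True.
From (¬v ∨ ¬s) and v = True: s = False.
In (s ∨ ¬p), s is now false; ¬p must hold, so p = False.
(¬q ∨ p) with p = False leaves only ¬q, so q = False.
From (q ∨ t) and q = False: t = True.

True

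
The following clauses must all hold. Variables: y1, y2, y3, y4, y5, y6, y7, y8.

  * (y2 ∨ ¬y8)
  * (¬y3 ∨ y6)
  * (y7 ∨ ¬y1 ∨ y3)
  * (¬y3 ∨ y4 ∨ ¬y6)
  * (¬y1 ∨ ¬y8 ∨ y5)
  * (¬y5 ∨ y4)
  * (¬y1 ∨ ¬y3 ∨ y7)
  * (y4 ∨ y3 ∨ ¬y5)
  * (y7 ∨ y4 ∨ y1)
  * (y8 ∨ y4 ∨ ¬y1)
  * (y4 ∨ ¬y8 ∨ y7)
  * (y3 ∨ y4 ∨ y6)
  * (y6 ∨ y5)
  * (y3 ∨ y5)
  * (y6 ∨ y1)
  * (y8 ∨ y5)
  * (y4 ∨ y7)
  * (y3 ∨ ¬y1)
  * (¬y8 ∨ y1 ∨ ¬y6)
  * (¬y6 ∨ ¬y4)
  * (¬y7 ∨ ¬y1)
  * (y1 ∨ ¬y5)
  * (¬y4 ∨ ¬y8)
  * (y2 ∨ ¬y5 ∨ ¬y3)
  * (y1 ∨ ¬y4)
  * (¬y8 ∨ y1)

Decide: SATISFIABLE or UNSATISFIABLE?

y1 = True:
  propagation gives y3=True, y6=True, y4=True; an empty clause results — contradiction.
y1 = False:
  propagation gives y6=True, y8=False, y5=True; an empty clause results — contradiction.
Every branch closes, so no satisfying assignment exists.

UNSATISFIABLE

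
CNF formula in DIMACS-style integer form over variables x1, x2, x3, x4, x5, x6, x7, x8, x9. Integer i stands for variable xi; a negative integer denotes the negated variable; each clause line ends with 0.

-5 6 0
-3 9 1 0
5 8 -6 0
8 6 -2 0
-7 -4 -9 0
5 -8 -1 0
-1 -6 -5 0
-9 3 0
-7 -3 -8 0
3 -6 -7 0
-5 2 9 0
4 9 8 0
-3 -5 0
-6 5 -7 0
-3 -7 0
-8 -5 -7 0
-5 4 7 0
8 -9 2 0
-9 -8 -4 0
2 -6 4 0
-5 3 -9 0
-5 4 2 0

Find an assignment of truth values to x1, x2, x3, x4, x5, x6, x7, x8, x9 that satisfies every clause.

x1=1, x2=0, x3=0, x4=1, x5=0, x6=0, x7=0, x8=0, x9=0

Check each clause:
  1. (~x5 \/ x6) — ~x5 is true.
  2. (x9 \/ x1 \/ ~x3) — ~x3 is true.
  3. (x8 \/ ~x6 \/ x5) — ~x6 is true.
  4. (x6 \/ ~x2 \/ x8) — ~x2 is true.
  5. (~x7 \/ ~x4 \/ ~x9) — ~x7 is true.
  6. (~x1 \/ ~x8 \/ x5) — ~x8 is true.
  7. (~x6 \/ ~x5 \/ ~x1) — ~x6 is true.
  8. (~x9 \/ x3) — ~x9 is true.
  9. (~x7 \/ ~x8 \/ ~x3) — ~x8 is true.
  10. (~x7 \/ ~x6 \/ x3) — ~x7 is true.
  11. (x2 \/ x9 \/ ~x5) — ~x5 is true.
  12. (x9 \/ x8 \/ x4) — x4 is true.
  13. (~x5 \/ ~x3) — ~x5 is true.
  14. (x5 \/ ~x7 \/ ~x6) — ~x7 is true.
  15. (~x3 \/ ~x7) — ~x7 is true.
  16. (~x8 \/ ~x7 \/ ~x5) — ~x8 is true.
  17. (x7 \/ ~x5 \/ x4) — ~x5 is true.
  18. (~x9 \/ x8 \/ x2) — ~x9 is true.
  19. (~x9 \/ ~x8 \/ ~x4) — ~x8 is true.
  20. (x4 \/ ~x6 \/ x2) — ~x6 is true.
  21. (x3 \/ ~x9 \/ ~x5) — ~x5 is true.
  22. (x4 \/ ~x5 \/ x2) — ~x5 is true.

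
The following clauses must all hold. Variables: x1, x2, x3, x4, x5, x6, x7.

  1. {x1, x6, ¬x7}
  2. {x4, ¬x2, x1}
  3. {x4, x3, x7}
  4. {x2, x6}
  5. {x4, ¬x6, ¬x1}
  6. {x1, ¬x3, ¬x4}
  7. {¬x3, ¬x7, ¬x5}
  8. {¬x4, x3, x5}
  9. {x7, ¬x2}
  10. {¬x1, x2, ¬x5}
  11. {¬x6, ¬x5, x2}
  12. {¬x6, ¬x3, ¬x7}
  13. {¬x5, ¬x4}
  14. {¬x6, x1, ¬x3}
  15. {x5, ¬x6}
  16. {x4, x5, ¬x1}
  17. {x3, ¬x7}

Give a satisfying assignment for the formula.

x1 = True, x2 = True, x3 = True, x4 = True, x5 = False, x6 = False, x7 = True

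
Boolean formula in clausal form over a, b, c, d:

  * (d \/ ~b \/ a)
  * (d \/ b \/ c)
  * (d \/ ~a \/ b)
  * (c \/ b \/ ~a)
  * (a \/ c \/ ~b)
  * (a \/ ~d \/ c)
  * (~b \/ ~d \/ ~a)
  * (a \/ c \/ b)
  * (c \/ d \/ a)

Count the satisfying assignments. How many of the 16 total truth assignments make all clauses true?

Satisfying assignments:
  a=F b=F c=T d=F
  a=F b=F c=T d=T
  a=F b=T c=T d=T
  a=T b=F c=T d=T
  a=T b=T c=F d=F
  a=T b=T c=T d=F
Count: 6.

6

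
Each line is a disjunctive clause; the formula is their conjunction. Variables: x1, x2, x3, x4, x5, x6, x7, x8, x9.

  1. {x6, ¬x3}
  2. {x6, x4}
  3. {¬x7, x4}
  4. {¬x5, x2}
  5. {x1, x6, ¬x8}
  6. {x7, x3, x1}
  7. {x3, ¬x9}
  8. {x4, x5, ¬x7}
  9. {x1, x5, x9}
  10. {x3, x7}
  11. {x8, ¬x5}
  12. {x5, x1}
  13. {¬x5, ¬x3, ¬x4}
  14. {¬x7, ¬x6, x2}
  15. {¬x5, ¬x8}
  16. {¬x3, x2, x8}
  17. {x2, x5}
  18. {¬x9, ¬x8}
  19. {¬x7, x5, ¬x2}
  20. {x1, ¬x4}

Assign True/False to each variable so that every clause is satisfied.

x1 occurs only positively in the remaining clauses — set x1 = True.
Branch on x2: take x2 = True.
Set x3 = True and propagate.
  then x6 is forced to True.
Try x4 = True.
  then x5 is forced to False.
  then x7 is forced to False.
The remaining clauses are satisfied by x8 = True, x9 = False.

x1=1, x2=1, x3=1, x4=1, x5=0, x6=1, x7=0, x8=1, x9=0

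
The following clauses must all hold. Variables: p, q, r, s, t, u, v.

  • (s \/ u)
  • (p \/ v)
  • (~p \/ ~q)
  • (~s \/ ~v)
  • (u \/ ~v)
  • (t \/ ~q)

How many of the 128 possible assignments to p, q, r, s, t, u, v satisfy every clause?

22

Split on v, then p.
  v=T, p=T: remaining (q,r,s,t,u) ∈ {(F,F,F,F,T); (F,F,F,T,T); (F,T,F,F,T); (F,T,F,T,T)} — 4.
  v=T, p=F: r free; 3 ways for (q,s,t,u) × 2^1 = 6.
  v=F, p=T: r, t free; 3 ways for (q,s,u) × 2^2 = 12.
  v=F, p=F: a clause becomes empty — 0.
Total: 4 + 6 + 12 + 0 = 22.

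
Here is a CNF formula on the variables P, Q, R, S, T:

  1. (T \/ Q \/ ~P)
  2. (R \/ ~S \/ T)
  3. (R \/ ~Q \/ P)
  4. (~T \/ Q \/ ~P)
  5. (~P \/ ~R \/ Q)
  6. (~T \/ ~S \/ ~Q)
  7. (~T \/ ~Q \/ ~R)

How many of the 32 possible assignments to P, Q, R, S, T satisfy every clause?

13

Case analysis on Q and T:
  Q=1, T=1: remaining (P,R,S) ∈ {(1,0,0)} — 1.
  Q=1, T=0: 5 of the 8 assignments to (P,R,S) work.
  Q=0, T=1: remaining (P,R,S) ∈ {(0,0,0); (0,0,1); (0,1,0); (0,1,1)} — 4.
  Q=0, T=0: remaining (P,R,S) ∈ {(0,0,0); (0,1,0); (0,1,1)} — 3.
Total: 1 + 5 + 4 + 3 = 13.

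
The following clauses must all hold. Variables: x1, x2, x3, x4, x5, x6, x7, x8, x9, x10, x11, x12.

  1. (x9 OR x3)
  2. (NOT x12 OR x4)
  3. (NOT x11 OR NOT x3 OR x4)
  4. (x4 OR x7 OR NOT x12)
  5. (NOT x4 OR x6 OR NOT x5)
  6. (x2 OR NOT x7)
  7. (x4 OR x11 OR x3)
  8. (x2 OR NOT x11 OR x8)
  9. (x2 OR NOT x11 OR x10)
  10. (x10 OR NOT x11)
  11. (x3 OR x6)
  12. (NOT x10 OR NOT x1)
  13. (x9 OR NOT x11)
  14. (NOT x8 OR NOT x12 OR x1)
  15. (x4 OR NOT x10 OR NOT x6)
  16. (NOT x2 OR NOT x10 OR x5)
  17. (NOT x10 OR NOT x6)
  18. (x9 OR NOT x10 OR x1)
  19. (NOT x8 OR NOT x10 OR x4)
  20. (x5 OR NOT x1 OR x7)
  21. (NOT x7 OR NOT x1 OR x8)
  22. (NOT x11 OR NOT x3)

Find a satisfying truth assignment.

x1=F, x2=F, x3=T, x4=F, x5=T, x6=F, x7=F, x8=T, x9=T, x10=F, x11=F, x12=F

x9 occurs only positively in the remaining clauses — set x9 = True.
x12 occurs only negated in the remaining clauses — set x12 = False.
Branch on x1: take x1 = False.
The remaining clauses are satisfied by x2 = False, x3 = True, x4 = False, x5 = True, x6 = False, x7 = False, x8 = True, x10 = False, x11 = False.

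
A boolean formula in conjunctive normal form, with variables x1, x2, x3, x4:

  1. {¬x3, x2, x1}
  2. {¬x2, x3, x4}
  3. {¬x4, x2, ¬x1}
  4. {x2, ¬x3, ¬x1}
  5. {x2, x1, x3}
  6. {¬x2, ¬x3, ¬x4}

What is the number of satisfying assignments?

5

Satisfying assignments:
  x1=F x2=T x3=F x4=T
  x1=F x2=T x3=T x4=F
  x1=T x2=F x3=F x4=F
  x1=T x2=T x3=F x4=T
  x1=T x2=T x3=T x4=F
Count: 5.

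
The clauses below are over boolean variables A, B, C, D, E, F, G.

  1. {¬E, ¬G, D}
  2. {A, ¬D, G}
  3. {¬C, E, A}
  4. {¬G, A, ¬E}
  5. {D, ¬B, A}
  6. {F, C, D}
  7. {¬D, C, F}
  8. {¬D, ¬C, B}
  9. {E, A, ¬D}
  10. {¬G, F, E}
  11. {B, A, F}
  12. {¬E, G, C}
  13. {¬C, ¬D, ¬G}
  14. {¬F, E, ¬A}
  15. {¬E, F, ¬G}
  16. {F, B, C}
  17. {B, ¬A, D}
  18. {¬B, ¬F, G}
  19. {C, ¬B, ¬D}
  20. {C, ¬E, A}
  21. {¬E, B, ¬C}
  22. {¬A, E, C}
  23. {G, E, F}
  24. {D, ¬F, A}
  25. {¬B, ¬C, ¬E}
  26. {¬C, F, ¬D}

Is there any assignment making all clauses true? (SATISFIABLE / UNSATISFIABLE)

Branch on A: take A = True.
Set B = False and propagate.
  then D is forced to True.
  then C is forced to False.
  then F is forced to True.
  then E is forced to True.
  then G is forced to True.
So A = True, B = False, C = False, D = True, E = True, F = True, G = True is a satisfying assignment.

SATISFIABLE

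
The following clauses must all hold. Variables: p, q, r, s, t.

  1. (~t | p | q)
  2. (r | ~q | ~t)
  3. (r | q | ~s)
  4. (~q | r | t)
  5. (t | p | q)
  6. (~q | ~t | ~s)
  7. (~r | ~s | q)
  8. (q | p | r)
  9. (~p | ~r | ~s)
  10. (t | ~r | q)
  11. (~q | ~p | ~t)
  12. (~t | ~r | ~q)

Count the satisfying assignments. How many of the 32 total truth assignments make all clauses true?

6

Satisfying assignments:
  p=F q=T r=T s=F t=F
  p=F q=T r=T s=T t=F
  p=T q=F r=F s=F t=F
  p=T q=F r=F s=F t=T
  p=T q=F r=T s=F t=T
  p=T q=T r=T s=F t=F
Count: 6.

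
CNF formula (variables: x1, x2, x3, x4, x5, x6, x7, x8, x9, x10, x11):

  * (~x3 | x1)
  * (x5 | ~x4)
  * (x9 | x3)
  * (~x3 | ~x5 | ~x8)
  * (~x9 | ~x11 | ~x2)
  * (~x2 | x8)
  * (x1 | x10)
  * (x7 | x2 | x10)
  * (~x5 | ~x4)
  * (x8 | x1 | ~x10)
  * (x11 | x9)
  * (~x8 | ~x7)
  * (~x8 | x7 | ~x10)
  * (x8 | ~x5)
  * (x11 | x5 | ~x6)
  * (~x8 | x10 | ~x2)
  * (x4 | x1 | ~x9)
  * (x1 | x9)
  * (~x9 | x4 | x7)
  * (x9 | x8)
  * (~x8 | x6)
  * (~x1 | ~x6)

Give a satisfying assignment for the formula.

x1=T  x2=F  x3=F  x4=F  x5=F  x6=F  x7=T  x8=F  x9=T  x10=F  x11=T

Branch on x1: take x1 = True.
  then x6 is forced to False.
  then x8 is forced to False.
  then x2 is forced to False.
  then x5 is forced to False.
  then x4 is forced to False.
  then x9 is forced to True.
  then x7 is forced to True.
x3, x10, x11 are now unconstrained; take x3 = False, x10 = False, x11 = True.
Check each clause:
  1. (x1 | ~x3) — x1 is true.
  2. (x5 | ~x4) — ~x4 is true.
  3. (x3 | x9) — x9 is true.
  4. (~x3 | ~x5 | ~x8) — ~x8 is true.
  5. (~x9 | ~x11 | ~x2) — ~x2 is true.
  6. (~x2 | x8) — ~x2 is true.
  7. (x1 | x10) — x1 is true.
  8. (x7 | x2 | x10) — x7 is true.
  9. (~x4 | ~x5) — ~x5 is true.
  10. (x8 | ~x10 | x1) — x1 is true.
  11. (x11 | x9) — x9 is true.
  12. (~x8 | ~x7) — ~x8 is true.
  13. (~x10 | ~x8 | x7) — ~x8 is true.
  14. (~x5 | x8) — ~x5 is true.
  15. (x11 | x5 | ~x6) — ~x6 is true.
  16. (~x2 | ~x8 | x10) — ~x8 is true.
  17. (x4 | ~x9 | x1) — x1 is true.
  18. (x1 | x9) — x9 is true.
  19. (x4 | ~x9 | x7) — x7 is true.
  20. (x9 | x8) — x9 is true.
  21. (~x8 | x6) — ~x8 is true.
  22. (~x1 | ~x6) — ~x6 is true.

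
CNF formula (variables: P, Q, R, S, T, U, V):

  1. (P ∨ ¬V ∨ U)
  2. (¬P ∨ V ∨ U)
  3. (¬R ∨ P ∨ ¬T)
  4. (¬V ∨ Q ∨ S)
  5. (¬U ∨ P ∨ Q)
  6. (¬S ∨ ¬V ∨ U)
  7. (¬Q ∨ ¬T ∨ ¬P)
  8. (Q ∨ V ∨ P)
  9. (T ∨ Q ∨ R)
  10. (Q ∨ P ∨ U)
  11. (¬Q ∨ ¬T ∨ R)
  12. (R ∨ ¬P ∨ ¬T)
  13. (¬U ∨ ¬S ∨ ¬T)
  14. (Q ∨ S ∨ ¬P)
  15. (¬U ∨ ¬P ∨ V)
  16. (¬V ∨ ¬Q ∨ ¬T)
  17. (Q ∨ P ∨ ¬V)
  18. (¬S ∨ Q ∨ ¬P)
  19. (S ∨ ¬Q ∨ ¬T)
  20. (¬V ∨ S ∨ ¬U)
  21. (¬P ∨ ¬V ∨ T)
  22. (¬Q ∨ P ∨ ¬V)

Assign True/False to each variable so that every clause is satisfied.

P=False, Q=True, R=True, S=False, T=False, U=False, V=False

Try P = False.
Branch on Q: take Q = True.
  then V is forced to False.
The remaining clauses are satisfied by R = True, S = False, T = False, U = False.
Check each clause:
  1. (¬V ∨ P ∨ U) — ¬V is true.
  2. (U ∨ V ∨ ¬P) — ¬P is true.
  3. (¬T ∨ ¬R ∨ P) — ¬T is true.
  4. (S ∨ Q ∨ ¬V) — ¬V is true.
  5. (Q ∨ ¬U ∨ P) — ¬U is true.
  6. (¬S ∨ U ∨ ¬V) — ¬V is true.
  7. (¬Q ∨ ¬P ∨ ¬T) — ¬T is true.
  8. (P ∨ Q ∨ V) — Q is true.
  9. (Q ∨ R ∨ T) — Q is true.
  10. (U ∨ P ∨ Q) — Q is true.
  11. (¬T ∨ ¬Q ∨ R) — R is true.
  12. (¬T ∨ R ∨ ¬P) — R is true.
  13. (¬S ∨ ¬U ∨ ¬T) — ¬U is true.
  14. (S ∨ Q ∨ ¬P) — Q is true.
  15. (¬U ∨ V ∨ ¬P) — ¬U is true.
  16. (¬Q ∨ ¬V ∨ ¬T) — ¬V is true.
  17. (P ∨ ¬V ∨ Q) — Q is true.
  18. (¬P ∨ ¬S ∨ Q) — Q is true.
  19. (S ∨ ¬T ∨ ¬Q) — ¬T is true.
  20. (¬V ∨ S ∨ ¬U) — ¬V is true.
  21. (T ∨ ¬V ∨ ¬P) — ¬V is true.
  22. (P ∨ ¬Q ∨ ¬V) — ¬V is true.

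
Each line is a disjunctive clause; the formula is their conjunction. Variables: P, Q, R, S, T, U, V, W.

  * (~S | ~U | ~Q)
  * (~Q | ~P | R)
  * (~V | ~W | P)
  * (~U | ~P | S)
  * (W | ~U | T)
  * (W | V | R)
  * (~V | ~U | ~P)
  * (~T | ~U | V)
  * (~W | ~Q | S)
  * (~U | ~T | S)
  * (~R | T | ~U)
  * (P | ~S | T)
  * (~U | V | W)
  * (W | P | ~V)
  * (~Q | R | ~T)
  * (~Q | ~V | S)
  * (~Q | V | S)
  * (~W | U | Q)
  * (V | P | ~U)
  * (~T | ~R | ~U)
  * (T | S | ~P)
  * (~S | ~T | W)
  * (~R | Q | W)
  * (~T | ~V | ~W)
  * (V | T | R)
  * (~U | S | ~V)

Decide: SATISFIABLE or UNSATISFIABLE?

SATISFIABLE

Set P = True and propagate.
Try Q = True.
  then R is forced to True.
For the remaining variables, S = True, T = False, U = False, V = False, W = False works.
Every clause has at least one true literal under this assignment.
So P=True, Q=True, R=True, S=True, T=False, U=False, V=False, W=False is a satisfying assignment.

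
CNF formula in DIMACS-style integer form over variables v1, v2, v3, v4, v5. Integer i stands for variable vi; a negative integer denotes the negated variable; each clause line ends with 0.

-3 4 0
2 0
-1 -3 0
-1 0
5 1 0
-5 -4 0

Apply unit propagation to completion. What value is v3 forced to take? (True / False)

False

Unit clause (v2) sets v2 = True.
(NOT v1) stands alone — v1 = False.
(v5 OR v1) with v1 = False leaves only v5, so v5 = True.
(NOT v4 OR NOT v5): since v5 = True, the clause reduces to (NOT v4). v4 = False.
(NOT v3 OR v4) with v4 = False leaves only NOT v3, so v3 = False.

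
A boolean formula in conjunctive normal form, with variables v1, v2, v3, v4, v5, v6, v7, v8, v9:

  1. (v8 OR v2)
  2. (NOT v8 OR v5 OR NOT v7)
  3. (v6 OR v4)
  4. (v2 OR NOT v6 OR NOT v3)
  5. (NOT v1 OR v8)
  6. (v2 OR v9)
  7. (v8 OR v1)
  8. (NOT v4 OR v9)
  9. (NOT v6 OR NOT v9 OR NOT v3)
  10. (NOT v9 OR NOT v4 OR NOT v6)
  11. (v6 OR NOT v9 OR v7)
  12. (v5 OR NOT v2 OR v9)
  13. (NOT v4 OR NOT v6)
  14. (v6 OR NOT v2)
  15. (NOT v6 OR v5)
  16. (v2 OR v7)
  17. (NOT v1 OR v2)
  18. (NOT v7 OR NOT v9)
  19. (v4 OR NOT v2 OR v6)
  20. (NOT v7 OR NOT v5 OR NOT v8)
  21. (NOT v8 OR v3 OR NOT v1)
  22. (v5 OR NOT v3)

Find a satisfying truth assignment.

Try v1 = False.
  then v8 is forced to True.
The remaining clauses are satisfied by v2 = True, v3 = True, v4 = False, v5 = True, v6 = True, v7 = False, v9 = False.
Every clause has at least one true literal under this assignment.

v1=False, v2=True, v3=True, v4=False, v5=True, v6=True, v7=False, v8=True, v9=False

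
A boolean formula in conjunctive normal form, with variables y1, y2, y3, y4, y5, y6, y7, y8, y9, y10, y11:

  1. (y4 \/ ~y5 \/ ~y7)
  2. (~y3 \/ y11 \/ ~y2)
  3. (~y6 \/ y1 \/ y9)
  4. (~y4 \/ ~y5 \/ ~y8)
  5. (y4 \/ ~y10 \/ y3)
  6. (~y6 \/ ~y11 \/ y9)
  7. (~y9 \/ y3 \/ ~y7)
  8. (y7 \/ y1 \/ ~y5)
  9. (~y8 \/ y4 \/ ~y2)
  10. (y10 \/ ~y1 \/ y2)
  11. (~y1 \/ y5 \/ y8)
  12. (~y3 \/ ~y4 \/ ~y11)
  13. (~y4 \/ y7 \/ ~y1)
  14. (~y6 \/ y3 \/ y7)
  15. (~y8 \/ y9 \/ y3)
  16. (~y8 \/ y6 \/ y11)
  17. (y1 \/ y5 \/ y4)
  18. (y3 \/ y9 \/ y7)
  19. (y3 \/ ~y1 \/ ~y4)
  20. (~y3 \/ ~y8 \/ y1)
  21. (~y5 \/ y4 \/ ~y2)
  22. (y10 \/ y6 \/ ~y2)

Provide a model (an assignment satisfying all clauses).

Set y1 = False and propagate.
Set y2 = False and propagate.
Branch on y3: take y3 = False.
For the remaining variables, y4 = True, y5 = False, y6 = False, y7 = True, y8 = False, y9 = False, y10 = False, y11 = True works.
Every clause has at least one true literal under this assignment.

y1=False, y2=False, y3=False, y4=True, y5=False, y6=False, y7=True, y8=False, y9=False, y10=False, y11=True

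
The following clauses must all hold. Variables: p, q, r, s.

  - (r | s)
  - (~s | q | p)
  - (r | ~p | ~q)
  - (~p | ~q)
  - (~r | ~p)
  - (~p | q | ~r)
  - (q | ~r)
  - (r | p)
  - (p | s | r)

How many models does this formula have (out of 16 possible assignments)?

3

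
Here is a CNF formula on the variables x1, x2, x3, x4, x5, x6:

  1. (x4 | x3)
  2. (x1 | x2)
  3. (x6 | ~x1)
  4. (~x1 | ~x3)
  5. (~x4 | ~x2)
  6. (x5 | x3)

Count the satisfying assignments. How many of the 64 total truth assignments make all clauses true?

The models are:
  x1=0 x2=1 x3=1 x4=0 x5=0 x6=0
  x1=0 x2=1 x3=1 x4=0 x5=0 x6=1
  x1=0 x2=1 x3=1 x4=0 x5=1 x6=0
  x1=0 x2=1 x3=1 x4=0 x5=1 x6=1
  x1=1 x2=0 x3=0 x4=1 x5=1 x6=1
That's 5 in total.

5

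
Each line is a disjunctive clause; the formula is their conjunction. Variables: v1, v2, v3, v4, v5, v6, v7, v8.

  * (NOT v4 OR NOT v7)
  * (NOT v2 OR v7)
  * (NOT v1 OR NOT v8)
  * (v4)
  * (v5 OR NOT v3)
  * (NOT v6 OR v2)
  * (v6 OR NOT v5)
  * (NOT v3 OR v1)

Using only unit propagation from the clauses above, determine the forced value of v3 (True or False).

(v4) is a unit clause: v4 = True.
From (NOT v4 OR NOT v7) and v4 = True: v7 = False.
(v7 OR NOT v2) with v7 = False leaves only NOT v2, so v2 = False.
From (NOT v6 OR v2) and v2 = False: v6 = False.
(NOT v5 OR v6): since v6 = False, the clause reduces to (NOT v5). v5 = False.
In (NOT v3 OR v5), v5 is now false; NOT v3 must hold, so v3 = False.

False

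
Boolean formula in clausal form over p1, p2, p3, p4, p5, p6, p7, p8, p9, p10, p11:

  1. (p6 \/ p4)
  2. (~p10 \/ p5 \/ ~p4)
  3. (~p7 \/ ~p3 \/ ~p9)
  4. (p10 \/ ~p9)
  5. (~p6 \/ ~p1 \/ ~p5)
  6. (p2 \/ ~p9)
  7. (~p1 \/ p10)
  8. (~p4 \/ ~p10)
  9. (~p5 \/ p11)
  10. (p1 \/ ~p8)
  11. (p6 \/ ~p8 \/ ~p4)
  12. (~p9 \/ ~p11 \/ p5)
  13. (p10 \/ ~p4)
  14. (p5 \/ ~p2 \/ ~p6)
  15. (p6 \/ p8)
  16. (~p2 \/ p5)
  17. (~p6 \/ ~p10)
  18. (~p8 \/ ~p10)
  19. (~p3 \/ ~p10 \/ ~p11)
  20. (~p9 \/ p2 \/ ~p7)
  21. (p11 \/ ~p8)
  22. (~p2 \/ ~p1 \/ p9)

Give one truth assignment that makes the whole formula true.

p1=False  p2=False  p3=True  p4=False  p5=False  p6=True  p7=True  p8=False  p9=False  p10=False  p11=True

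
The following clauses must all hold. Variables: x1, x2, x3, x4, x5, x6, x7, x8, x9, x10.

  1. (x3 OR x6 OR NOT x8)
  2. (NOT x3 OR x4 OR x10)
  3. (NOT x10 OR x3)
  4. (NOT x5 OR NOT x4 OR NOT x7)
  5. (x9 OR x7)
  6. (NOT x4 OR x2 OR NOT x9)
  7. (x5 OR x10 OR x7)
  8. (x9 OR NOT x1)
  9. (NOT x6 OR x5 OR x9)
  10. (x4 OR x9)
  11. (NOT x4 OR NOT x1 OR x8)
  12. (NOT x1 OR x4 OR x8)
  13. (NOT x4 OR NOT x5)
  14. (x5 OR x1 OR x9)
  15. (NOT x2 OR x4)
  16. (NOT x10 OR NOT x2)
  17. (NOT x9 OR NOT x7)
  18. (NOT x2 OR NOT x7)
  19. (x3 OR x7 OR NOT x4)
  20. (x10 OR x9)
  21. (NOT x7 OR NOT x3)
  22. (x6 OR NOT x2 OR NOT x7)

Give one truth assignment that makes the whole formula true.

Set x1 = False and propagate.
The remaining clauses are satisfied by x2 = False, x3 = False, x4 = False, x5 = True, x6 = False, x7 = False, x8 = False, x9 = True, x10 = False.
Every clause has at least one true literal under this assignment.

x1=F  x2=F  x3=F  x4=F  x5=T  x6=F  x7=F  x8=F  x9=T  x10=F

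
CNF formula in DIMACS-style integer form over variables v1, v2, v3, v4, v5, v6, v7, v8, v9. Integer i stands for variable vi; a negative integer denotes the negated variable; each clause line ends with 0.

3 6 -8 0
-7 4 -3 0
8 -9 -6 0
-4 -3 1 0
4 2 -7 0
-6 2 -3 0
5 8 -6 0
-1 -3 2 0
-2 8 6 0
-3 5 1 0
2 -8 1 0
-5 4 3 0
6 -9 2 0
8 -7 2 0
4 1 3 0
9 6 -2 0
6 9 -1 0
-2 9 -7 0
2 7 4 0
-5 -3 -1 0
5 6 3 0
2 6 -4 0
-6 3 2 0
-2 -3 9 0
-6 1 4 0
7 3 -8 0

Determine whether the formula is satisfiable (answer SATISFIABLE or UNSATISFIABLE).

Set v1 = True and propagate.
Branch on v2: take v2 = True.
Set v3 = False and propagate.
For the remaining variables, v4 = True, v5 = False, v6 = True, v7 = True, v8 = True, v9 = True works.
So v1=T, v2=T, v3=F, v4=T, v5=F, v6=T, v7=T, v8=T, v9=T is a satisfying assignment.

SATISFIABLE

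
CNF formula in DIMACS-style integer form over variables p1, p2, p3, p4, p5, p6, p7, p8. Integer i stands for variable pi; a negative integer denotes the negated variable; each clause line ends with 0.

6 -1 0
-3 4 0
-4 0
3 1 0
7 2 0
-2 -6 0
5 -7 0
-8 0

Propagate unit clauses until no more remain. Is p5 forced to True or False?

True

(¬p4) stands alone — p4 = False.
In (p4 ∨ ¬p3), p4 is now false; ¬p3 must hold, so p3 = False.
(p3 ∨ p1): since p3 = False, the clause reduces to (p1). p1 = True.
(p6 ∨ ¬p1) with p1 = True leaves only p6, so p6 = True.
(¬p2 ∨ ¬p6) with p6 = True leaves only ¬p2, so p2 = False.
(p2 ∨ p7) with p2 = False leaves only p7, so p7 = True.
In (p5 ∨ ¬p7), ¬p7 is now false; p5 must hold, so p5 = True.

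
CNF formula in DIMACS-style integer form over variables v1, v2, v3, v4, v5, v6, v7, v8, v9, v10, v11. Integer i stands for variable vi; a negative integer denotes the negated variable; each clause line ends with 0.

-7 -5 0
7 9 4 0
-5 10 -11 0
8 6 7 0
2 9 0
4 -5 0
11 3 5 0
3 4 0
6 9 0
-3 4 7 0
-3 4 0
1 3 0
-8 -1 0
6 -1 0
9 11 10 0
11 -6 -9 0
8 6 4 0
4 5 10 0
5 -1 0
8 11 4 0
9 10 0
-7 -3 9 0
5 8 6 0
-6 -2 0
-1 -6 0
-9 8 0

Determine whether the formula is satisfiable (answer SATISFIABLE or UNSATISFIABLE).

v4 occurs only positively in the remaining clauses — set v4 = True.
Pure literal: v10 appears only positively; assign v10 = True.
Set v1 = False and propagate.
  then v3 is forced to True.
Branch on v2: take v2 = False.
  then v9 is forced to True.
  then v8 is forced to True.
Try v5 = False.
For the remaining variables, v6 = True, v7 = False, v11 = True works.
Every clause has at least one true literal under this assignment.
So v1 = F  v2 = F  v3 = T  v4 = T  v5 = F  v6 = T  v7 = F  v8 = T  v9 = T  v10 = T  v11 = T is a satisfying assignment.

SATISFIABLE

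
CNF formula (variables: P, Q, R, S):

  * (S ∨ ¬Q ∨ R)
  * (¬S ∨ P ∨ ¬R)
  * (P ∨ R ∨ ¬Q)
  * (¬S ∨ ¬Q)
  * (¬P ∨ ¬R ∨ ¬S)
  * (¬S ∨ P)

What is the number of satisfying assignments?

Satisfying assignments:
  P=0 Q=0 R=0 S=0
  P=0 Q=0 R=1 S=0
  P=0 Q=1 R=1 S=0
  P=1 Q=0 R=0 S=0
  P=1 Q=0 R=0 S=1
  P=1 Q=0 R=1 S=0
  P=1 Q=1 R=1 S=0
Count: 7.

7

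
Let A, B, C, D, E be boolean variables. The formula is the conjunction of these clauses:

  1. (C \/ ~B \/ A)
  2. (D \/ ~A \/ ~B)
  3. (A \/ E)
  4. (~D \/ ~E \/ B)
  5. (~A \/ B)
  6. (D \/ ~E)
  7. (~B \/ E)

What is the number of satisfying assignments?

3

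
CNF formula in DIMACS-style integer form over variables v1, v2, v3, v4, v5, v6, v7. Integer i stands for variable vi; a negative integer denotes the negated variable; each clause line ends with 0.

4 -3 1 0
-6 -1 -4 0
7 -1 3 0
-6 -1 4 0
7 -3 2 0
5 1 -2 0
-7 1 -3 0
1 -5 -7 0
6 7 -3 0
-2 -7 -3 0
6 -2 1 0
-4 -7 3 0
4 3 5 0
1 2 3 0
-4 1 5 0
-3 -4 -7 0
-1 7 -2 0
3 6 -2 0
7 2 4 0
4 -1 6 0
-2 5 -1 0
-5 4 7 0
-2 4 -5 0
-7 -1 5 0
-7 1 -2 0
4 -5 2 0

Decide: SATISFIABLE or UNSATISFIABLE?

SATISFIABLE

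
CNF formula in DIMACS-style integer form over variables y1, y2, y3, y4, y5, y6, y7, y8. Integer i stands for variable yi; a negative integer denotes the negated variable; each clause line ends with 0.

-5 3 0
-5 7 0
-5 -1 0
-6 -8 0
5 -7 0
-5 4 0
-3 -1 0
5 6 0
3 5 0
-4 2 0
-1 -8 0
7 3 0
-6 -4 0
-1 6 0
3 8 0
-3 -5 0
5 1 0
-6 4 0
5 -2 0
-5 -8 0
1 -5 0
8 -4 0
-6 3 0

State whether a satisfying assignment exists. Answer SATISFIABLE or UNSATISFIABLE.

UNSATISFIABLE

y5 = True:
  propagation gives y3=True; an empty clause results — contradiction.
y5 = False:
  propagation gives y7=False, y6=True, y8=False, y3=True; an empty clause results — contradiction.
Every branch closes, so no satisfying assignment exists.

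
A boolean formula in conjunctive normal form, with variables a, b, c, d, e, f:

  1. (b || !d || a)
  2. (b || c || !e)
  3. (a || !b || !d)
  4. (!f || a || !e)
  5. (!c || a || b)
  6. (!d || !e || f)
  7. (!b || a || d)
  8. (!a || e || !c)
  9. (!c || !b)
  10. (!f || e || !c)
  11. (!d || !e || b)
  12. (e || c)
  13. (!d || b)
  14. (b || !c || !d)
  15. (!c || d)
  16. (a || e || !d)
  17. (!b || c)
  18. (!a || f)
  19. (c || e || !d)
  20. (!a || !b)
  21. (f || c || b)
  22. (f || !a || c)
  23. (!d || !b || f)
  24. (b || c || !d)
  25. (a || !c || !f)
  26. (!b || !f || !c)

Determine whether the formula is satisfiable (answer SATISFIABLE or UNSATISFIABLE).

UNSATISFIABLE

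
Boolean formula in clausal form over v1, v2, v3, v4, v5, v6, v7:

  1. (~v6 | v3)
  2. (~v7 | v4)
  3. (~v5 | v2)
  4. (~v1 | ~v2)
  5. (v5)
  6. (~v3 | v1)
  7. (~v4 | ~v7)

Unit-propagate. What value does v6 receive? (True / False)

(v5) is a unit clause: v5 = True.
From (v2 | ~v5) and v5 = True: v2 = True.
(~v1 | ~v2) with v2 = True leaves only ~v1, so v1 = False.
(~v3 | v1) with v1 = False leaves only ~v3, so v3 = False.
(~v6 | v3) with v3 = False leaves only ~v6, so v6 = False.

False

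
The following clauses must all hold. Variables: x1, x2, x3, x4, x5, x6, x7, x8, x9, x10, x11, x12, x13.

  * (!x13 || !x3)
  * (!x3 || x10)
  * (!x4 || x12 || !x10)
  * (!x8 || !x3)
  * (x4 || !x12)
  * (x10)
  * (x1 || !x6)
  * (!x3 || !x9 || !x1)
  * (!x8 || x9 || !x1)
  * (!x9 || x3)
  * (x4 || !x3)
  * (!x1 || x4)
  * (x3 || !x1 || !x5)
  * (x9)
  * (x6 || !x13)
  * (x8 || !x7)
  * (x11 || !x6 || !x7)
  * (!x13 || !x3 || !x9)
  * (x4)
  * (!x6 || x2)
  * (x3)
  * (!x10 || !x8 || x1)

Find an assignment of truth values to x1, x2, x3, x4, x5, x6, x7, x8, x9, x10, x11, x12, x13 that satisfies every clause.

x1 = 0, x2 = 1, x3 = 1, x4 = 1, x5 = 0, x6 = 0, x7 = 0, x8 = 0, x9 = 1, x10 = 1, x11 = 1, x12 = 1, x13 = 0

Check each clause:
  1. (!x3 || !x13) — !x13 is true.
  2. (!x3 || x10) — x10 is true.
  3. (!x10 || !x4 || x12) — x12 is true.
  4. (!x8 || !x3) — !x8 is true.
  5. (!x12 || x4) — x4 is true.
  6. (x10) — x10 is true.
  7. (x1 || !x6) — !x6 is true.
  8. (!x3 || !x1 || !x9) — !x1 is true.
  9. (!x1 || x9 || !x8) — !x8 is true.
  10. (x3 || !x9) — x3 is true.
  11. (x4 || !x3) — x4 is true.
  12. (x4 || !x1) — x4 is true.
  13. (!x5 || x3 || !x1) — x3 is true.
  14. (x9) — x9 is true.
  15. (x6 || !x13) — !x13 is true.
  16. (!x7 || x8) — !x7 is true.
  17. (x11 || !x6 || !x7) — !x7 is true.
  18. (!x9 || !x3 || !x13) — !x13 is true.
  19. (x4) — x4 is true.
  20. (x2 || !x6) — x2 is true.
  21. (x3) — x3 is true.
  22. (x1 || !x10 || !x8) — !x8 is true.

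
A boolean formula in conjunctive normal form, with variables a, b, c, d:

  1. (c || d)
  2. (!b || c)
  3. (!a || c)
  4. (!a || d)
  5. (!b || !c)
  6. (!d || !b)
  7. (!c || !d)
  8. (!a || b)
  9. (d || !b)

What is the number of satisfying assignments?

2

The models are:
  a=0 b=0 c=0 d=1
  a=0 b=0 c=1 d=0
That's 2 in total.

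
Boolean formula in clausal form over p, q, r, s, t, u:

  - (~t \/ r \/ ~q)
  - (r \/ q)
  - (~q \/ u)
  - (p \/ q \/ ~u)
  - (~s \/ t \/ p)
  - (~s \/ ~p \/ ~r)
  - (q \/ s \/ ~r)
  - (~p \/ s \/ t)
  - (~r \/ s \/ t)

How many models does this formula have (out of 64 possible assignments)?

Satisfying assignments:
  p=F q=F r=T s=T t=T u=F
  p=F q=T r=F s=F t=F u=T
  p=F q=T r=T s=F t=T u=T
  p=F q=T r=T s=T t=T u=T
  p=T q=T r=F s=T t=F u=T
  p=T q=T r=T s=F t=T u=T
Count: 6.

6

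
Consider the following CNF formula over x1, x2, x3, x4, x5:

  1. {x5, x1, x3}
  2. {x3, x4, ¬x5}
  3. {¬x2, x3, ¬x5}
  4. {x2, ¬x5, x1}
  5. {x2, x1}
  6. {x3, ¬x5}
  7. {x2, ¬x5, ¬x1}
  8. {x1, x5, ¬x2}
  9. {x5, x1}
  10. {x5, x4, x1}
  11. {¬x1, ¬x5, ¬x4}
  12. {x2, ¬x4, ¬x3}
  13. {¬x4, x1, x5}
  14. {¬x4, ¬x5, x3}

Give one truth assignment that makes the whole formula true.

x1 = T, x2 = T, x3 = T, x4 = F, x5 = T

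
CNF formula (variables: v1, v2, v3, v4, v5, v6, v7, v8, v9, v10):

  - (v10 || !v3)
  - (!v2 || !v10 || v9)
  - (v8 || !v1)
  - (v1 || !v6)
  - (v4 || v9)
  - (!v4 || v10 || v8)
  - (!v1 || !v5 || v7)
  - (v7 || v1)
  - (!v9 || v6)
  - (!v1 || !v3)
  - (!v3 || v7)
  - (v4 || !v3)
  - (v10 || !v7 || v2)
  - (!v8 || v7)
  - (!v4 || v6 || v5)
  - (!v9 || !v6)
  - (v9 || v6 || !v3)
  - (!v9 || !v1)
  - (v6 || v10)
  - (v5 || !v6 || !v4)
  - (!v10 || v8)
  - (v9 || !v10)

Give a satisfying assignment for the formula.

Pure literal: v3 appears only negated; assign v3 = False.
Branch on v1: take v1 = True.
  then v8 is forced to True.
  then v7 is forced to True.
  then v9 is forced to False.
  then v4 is forced to True.
  then v10 is forced to False.
  then v2 is forced to True.
  then v6 is forced to True.
  then v5 is forced to True.
Every clause has at least one true literal under this assignment.

v1 = True, v2 = True, v3 = False, v4 = True, v5 = True, v6 = True, v7 = True, v8 = True, v9 = False, v10 = False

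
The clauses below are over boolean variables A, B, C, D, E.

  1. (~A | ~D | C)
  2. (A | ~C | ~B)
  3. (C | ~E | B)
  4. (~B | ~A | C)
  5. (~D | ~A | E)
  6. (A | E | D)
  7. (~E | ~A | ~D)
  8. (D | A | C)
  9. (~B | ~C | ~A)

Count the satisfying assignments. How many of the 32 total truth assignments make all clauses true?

Case analysis on A and C:
  A=T, C=T: remaining (B,D,E) ∈ {(F,F,F); (F,F,T)} — 2.
  A=T, C=F: remaining (B,D,E) ∈ {(F,F,F)} — 1.
  A=F, C=T: remaining (B,D,E) ∈ {(F,F,T); (F,T,F); (F,T,T)} — 3.
  A=F, C=F: remaining (B,D,E) ∈ {(F,T,F); (T,T,F); (T,T,T)} — 3.
Total: 2 + 1 + 3 + 3 = 9.

9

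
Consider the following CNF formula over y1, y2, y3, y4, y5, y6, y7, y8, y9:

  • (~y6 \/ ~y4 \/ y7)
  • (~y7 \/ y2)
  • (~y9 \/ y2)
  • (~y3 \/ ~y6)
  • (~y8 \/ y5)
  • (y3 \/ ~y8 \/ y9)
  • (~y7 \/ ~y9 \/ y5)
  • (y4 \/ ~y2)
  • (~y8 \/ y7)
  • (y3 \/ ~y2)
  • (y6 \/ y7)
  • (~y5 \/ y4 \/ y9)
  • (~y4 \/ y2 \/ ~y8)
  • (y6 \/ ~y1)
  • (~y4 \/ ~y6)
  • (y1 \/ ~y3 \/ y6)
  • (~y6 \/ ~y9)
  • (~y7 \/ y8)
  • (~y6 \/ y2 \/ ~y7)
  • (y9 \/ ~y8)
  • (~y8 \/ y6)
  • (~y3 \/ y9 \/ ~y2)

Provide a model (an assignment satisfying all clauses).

Branch on y1: take y1 = True.
  then y6 is forced to True.
  then y3 is forced to False.
  then y2 is forced to False.
  then y7 is forced to False.
  then y4 is forced to False.
  then y9 is forced to False.
  then y8 is forced to False.
  then y5 is forced to False.
Every clause has at least one true literal under this assignment.

y1 = T, y2 = F, y3 = F, y4 = F, y5 = F, y6 = T, y7 = F, y8 = F, y9 = F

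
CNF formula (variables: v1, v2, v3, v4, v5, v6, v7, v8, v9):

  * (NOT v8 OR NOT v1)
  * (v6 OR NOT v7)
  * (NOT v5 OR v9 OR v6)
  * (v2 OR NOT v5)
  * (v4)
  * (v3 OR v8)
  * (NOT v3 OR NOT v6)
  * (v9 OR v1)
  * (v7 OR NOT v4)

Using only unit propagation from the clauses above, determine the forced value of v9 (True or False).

(v4) stands alone — v4 = True.
From (v7 OR NOT v4) and v4 = True: v7 = True.
(NOT v7 OR v6): since v7 = True, the clause reduces to (v6). v6 = True.
From (NOT v3 OR NOT v6) and v6 = True: v3 = False.
In (v8 OR v3), v3 is now false; v8 must hold, so v8 = True.
(NOT v1 OR NOT v8): since v8 = True, the clause reduces to (NOT v1). v1 = False.
(v9 OR v1): since v1 = False, the clause reduces to (v9). v9 = True.

True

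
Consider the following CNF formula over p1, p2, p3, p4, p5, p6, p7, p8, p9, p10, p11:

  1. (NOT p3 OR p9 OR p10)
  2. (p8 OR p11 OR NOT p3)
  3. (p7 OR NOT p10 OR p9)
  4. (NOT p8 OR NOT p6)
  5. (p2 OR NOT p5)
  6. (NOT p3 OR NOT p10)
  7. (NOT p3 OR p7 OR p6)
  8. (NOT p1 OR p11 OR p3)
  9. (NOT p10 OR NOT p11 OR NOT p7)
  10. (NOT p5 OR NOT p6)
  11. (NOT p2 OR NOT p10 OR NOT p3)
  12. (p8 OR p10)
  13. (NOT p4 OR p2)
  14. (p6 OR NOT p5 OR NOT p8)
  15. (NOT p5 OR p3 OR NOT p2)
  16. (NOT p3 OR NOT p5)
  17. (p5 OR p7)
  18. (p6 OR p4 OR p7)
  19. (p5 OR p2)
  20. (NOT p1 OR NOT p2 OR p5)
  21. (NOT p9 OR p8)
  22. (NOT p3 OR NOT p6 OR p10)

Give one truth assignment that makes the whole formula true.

p1 = F  p2 = T  p3 = F  p4 = T  p5 = F  p6 = F  p7 = T  p8 = F  p9 = F  p10 = T  p11 = F

Check each clause:
  1. (p10 OR NOT p3 OR p9) — p10 is true.
  2. (NOT p3 OR p8 OR p11) — NOT p3 is true.
  3. (p9 OR p7 OR NOT p10) — p7 is true.
  4. (NOT p8 OR NOT p6) — NOT p8 is true.
  5. (p2 OR NOT p5) — p2 is true.
  6. (NOT p10 OR NOT p3) — NOT p3 is true.
  7. (p6 OR p7 OR NOT p3) — NOT p3 is true.
  8. (NOT p1 OR p11 OR p3) — NOT p1 is true.
  9. (NOT p7 OR NOT p11 OR NOT p10) — NOT p11 is true.
  10. (NOT p5 OR NOT p6) — NOT p6 is true.
  11. (NOT p10 OR NOT p2 OR NOT p3) — NOT p3 is true.
  12. (p10 OR p8) — p10 is true.
  13. (NOT p4 OR p2) — p2 is true.
  14. (p6 OR NOT p8 OR NOT p5) — NOT p8 is true.
  15. (p3 OR NOT p5 OR NOT p2) — NOT p5 is true.
  16. (NOT p3 OR NOT p5) — NOT p5 is true.
  17. (p7 OR p5) — p7 is true.
  18. (p7 OR p6 OR p4) — p4 is true.
  19. (p2 OR p5) — p2 is true.
  20. (p5 OR NOT p1 OR NOT p2) — NOT p1 is true.
  21. (NOT p9 OR p8) — NOT p9 is true.
  22. (p10 OR NOT p6 OR NOT p3) — NOT p6 is true.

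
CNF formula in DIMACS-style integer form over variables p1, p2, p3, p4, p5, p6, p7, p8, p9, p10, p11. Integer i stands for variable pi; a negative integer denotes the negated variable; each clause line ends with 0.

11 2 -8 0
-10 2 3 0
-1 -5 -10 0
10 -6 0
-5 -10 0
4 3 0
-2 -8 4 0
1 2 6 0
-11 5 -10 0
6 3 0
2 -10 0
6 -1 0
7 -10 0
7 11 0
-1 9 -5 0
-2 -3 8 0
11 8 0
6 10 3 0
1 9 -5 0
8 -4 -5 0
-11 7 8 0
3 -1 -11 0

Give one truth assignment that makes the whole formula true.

p1 = F  p2 = T  p3 = T  p4 = T  p5 = F  p6 = F  p7 = T  p8 = T  p9 = F  p10 = F  p11 = T

Pure literal: p7 appears only positively; assign p7 = True.
Set p1 = False and propagate.
Branch on p2: take p2 = True.
For the remaining variables, p3 = True, p4 = True, p5 = False, p6 = False, p8 = True, p9 = False, p10 = False, p11 = True works.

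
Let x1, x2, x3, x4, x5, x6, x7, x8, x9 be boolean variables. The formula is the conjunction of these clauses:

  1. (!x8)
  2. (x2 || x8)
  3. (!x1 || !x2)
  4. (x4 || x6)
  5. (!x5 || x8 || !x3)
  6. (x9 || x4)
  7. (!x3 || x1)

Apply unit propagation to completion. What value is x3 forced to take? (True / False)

False

(!x8) is a unit clause: x8 = False.
(x8 || x2): since x8 = False, the clause reduces to (x2). x2 = True.
From (!x1 || !x2) and x2 = True: x1 = False.
In (!x3 || x1), x1 is now false; !x3 must hold, so x3 = False.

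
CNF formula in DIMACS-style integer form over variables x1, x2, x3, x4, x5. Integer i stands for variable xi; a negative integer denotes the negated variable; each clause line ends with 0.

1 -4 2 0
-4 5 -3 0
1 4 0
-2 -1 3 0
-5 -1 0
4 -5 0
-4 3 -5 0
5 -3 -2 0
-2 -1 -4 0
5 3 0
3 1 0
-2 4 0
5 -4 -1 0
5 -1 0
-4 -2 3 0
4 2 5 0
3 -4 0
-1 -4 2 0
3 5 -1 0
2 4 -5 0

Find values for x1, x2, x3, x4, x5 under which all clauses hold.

x1 = False, x2 = True, x3 = True, x4 = True, x5 = True

Check each clause:
  1. (x2 | x1 | ~x4) — x2 is true.
  2. (~x3 | x5 | ~x4) — x5 is true.
  3. (x4 | x1) — x4 is true.
  4. (x3 | ~x2 | ~x1) — x3 is true.
  5. (~x1 | ~x5) — ~x1 is true.
  6. (x4 | ~x5) — x4 is true.
  7. (x3 | ~x5 | ~x4) — x3 is true.
  8. (~x3 | ~x2 | x5) — x5 is true.
  9. (~x4 | ~x2 | ~x1) — ~x1 is true.
  10. (x5 | x3) — x3 is true.
  11. (x3 | x1) — x3 is true.
  12. (x4 | ~x2) — x4 is true.
  13. (~x1 | x5 | ~x4) — x5 is true.
  14. (x5 | ~x1) — x5 is true.
  15. (~x4 | ~x2 | x3) — x3 is true.
  16. (x2 | x5 | x4) — x2 is true.
  17. (~x4 | x3) — x3 is true.
  18. (~x4 | x2 | ~x1) — x2 is true.
  19. (x3 | ~x1 | x5) — x3 is true.
  20. (x4 | ~x5 | x2) — x2 is true.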